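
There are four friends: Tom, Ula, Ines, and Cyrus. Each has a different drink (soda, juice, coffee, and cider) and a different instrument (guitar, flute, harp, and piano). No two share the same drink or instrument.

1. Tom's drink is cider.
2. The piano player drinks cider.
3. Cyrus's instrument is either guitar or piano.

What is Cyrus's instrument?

With clues 1–2, piano is impossible for Cyrus's instrument.
With clues 1–3, flute and harp are impossible for Cyrus's instrument.
That leaves guitar.

guitar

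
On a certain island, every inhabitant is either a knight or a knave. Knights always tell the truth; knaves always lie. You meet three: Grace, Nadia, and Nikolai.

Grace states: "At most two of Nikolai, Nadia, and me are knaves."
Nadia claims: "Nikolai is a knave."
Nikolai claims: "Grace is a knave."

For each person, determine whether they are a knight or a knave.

Grace: knight, Nadia: knight, Nikolai: knave

Consider Grace. Suppose Grace is a knave.
Then no assignment of the remaining roles makes every statement match its speaker's type — contradiction.
So Grace is a knight.
With that fixed, Nikolai's statement is false, so Nikolai is a knave.
With that fixed, Nadia's statement is true, so Nadia is a knight.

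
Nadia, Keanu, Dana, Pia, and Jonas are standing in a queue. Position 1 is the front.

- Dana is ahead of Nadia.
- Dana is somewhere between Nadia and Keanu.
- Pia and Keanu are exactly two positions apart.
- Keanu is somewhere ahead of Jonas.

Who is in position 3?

With clues 1–3, Jonas and Nadia are ruled out for position 3.
With clues 1–4, Dana and Keanu are ruled out for position 3.
So position 3 is Pia.

Pia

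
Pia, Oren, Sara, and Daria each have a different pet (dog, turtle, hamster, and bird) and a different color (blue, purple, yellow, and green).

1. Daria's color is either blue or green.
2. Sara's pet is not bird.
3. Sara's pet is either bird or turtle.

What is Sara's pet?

turtle

With clues 1–2, bird is impossible for Sara's pet.
With clues 1–3, dog and hamster are impossible for Sara's pet.
That leaves turtle.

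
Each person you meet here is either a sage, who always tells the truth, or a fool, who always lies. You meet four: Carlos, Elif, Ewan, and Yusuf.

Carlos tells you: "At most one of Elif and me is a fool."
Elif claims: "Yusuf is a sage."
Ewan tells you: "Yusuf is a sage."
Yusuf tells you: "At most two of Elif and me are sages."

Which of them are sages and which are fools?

Carlos: sage, Elif: sage, Ewan: sage, Yusuf: sage

Regardless of anyone's role, Yusuf's statement is true, so Yusuf is a sage.
With that fixed, Elif's statement is true, so Elif is a sage.
With that fixed, Ewan's statement is true, so Ewan is a sage.
With that fixed, Carlos's statement is true, so Carlos is a sage.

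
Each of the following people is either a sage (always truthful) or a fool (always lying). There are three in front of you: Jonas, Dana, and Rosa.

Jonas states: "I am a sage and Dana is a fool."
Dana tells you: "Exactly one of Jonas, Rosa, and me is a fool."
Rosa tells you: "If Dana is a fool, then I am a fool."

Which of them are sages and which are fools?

Consider Jonas. Suppose Jonas is a sage.
Then no assignment of the remaining roles makes every statement match its speaker's type — contradiction.
So Jonas is a fool.
Consider Dana. Suppose Dana is a fool.
Then whichever role Rosa has, Rosa's statement has the wrong truth value — contradiction.
So Dana is a sage.
With that fixed, Rosa's statement is true, so Rosa is a sage.

Jonas: fool, Dana: sage, Rosa: sage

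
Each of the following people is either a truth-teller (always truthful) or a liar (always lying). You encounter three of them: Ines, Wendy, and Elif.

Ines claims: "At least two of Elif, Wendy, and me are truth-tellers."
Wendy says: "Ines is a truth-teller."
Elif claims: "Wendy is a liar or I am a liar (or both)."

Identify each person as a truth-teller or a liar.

Ines: liar, Wendy: liar, Elif: truth-teller

Consider Ines. Suppose Ines is a truth-teller.
Then no assignment of the remaining roles makes every statement match its speaker's type — contradiction.
So Ines is a liar.
With that fixed, Wendy's statement is false, so Wendy is a liar.
With that fixed, Elif's statement is true, so Elif is a truth-teller.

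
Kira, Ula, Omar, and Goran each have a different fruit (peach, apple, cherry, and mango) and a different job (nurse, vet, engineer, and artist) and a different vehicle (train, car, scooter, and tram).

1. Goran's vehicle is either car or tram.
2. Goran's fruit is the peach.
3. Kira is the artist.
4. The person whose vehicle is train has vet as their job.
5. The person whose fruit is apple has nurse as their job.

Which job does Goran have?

With clues 1–3, artist is impossible for Goran's job.
With clues 1–4, vet is impossible for Goran's job.
With clues 1–5, nurse is impossible for Goran's job.
That leaves engineer.

engineer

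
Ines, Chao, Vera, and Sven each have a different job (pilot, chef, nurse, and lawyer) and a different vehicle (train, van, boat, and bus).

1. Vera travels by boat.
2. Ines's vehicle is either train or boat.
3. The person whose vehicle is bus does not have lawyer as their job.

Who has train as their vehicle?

Ines

Clue 1 rules out Vera for the one with vehicle train.
With clues 1–2, Chao and Sven are impossible for the one with vehicle train.
That leaves Ines.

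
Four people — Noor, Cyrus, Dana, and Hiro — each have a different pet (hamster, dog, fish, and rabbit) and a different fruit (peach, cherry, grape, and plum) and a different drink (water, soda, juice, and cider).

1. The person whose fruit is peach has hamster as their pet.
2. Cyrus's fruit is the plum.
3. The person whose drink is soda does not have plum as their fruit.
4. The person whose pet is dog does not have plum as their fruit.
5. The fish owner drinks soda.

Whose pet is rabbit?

Cyrus

With clues 1–5, Dana, Hiro, and Noor are impossible for the one with pet rabbit.
That leaves Cyrus.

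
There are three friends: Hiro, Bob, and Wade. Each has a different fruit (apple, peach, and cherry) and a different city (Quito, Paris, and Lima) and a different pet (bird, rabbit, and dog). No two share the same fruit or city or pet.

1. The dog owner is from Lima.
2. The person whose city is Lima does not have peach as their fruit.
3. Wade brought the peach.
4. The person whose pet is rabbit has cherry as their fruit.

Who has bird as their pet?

Wade

With clues 1–4, Bob and Hiro are impossible for the one with pet bird.
That leaves Wade.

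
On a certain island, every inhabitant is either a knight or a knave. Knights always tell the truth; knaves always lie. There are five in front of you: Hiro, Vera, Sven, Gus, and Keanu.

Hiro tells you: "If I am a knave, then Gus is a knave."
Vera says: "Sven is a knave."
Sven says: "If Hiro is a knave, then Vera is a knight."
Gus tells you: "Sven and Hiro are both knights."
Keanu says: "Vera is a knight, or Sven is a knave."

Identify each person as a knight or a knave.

Consider Hiro. Suppose Hiro is a knave.
Then no assignment of the remaining roles makes every statement match its speaker's type — contradiction.
So Hiro is a knight.
With that fixed, Sven's statement is true, so Sven is a knight.
With that fixed, Gus's statement is true, so Gus is a knight.
With that fixed, Vera's statement is false, so Vera is a knave.
With that fixed, Keanu's statement is false, so Keanu is a knave.

Hiro: knight, Vera: knave, Sven: knight, Gus: knight, Keanu: knave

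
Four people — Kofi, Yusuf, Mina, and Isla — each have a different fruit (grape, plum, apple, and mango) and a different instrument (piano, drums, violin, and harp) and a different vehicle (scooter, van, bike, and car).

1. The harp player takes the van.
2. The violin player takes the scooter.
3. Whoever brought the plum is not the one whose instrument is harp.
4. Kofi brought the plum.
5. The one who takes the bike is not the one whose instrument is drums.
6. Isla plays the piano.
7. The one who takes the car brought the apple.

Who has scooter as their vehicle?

Kofi

With clues 1–6, Isla is impossible for the one with vehicle scooter.
With clues 1–7, Mina and Yusuf are impossible for the one with vehicle scooter.
That leaves Kofi.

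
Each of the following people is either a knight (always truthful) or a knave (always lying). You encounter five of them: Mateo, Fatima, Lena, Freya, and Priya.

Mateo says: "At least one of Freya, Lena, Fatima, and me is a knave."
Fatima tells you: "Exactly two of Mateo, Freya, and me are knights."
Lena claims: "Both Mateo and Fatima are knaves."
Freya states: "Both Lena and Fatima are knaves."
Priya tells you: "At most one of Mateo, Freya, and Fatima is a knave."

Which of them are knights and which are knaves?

Mateo: knight, Fatima: knight, Lena: knave, Freya: knave, Priya: knight

Consider Mateo. Suppose Mateo is a knave.
Then Mateo's own statement would have to be false, but it can't be — contradiction.
So Mateo is a knight.
With that fixed, Lena's statement is false, so Lena is a knave.
Consider Fatima. Suppose Fatima is a knave.
Then no assignment of the remaining roles makes every statement match its speaker's type — contradiction.
So Fatima is a knight.
With that fixed, Freya's statement is false, so Freya is a knave.
With that fixed, Priya's statement is true, so Priya is a knight.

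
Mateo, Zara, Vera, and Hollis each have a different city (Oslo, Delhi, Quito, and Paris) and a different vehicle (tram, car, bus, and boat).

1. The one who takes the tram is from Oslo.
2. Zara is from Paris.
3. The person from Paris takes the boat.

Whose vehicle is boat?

Zara

With clues 1–3, Hollis, Mateo, and Vera are impossible for the one with vehicle boat.
That leaves Zara.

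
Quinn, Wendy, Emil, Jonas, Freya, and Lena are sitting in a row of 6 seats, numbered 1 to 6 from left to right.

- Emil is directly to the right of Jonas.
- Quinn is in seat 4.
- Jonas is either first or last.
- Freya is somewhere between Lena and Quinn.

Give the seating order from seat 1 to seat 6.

From clue 1: Emil is in {2,3,4,5,6}.
From clues 1–2: Quinn → seat 4.
From clues 1–3: Jonas → seat 1, Emil → seat 2.
From clues 1–4: Wendy → seat 3, Freya → seat 5, Lena → seat 6.

Jonas, Emil, Wendy, Quinn, Freya, Lena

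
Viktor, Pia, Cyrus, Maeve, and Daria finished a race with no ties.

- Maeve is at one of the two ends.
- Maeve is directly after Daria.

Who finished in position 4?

With clue 1, Maeve is ruled out for place 4.
With clues 1–2, Cyrus, Pia, and Viktor are ruled out for place 4.
So place 4 is Daria.

Daria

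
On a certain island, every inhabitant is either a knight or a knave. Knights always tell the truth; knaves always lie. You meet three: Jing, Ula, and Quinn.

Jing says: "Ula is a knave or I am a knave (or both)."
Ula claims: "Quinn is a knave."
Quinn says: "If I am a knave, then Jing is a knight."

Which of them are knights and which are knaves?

Consider Jing. Suppose Jing is a knave.
Then Jing's own statement would have to be false, but it can't be — contradiction.
So Jing is a knight.
With that fixed, Quinn's statement is true, so Quinn is a knight.
With that fixed, Ula's statement is false, so Ula is a knave.

Jing: knight, Ula: knave, Quinn: knight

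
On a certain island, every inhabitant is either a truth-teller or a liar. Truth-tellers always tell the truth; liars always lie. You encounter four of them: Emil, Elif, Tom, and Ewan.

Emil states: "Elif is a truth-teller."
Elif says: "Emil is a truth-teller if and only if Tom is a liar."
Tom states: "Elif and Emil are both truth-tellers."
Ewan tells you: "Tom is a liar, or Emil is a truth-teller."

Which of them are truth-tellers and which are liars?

Consider Emil. Suppose Emil is a truth-teller.
Then no assignment of the remaining roles makes every statement match its speaker's type — contradiction.
So Emil is a liar.
With that fixed, Tom's statement is false, so Tom is a liar.
With that fixed, Ewan's statement is true, so Ewan is a truth-teller.
With that fixed, Elif's statement is false, so Elif is a liar.

Emil: liar, Elif: liar, Tom: liar, Ewan: truth-teller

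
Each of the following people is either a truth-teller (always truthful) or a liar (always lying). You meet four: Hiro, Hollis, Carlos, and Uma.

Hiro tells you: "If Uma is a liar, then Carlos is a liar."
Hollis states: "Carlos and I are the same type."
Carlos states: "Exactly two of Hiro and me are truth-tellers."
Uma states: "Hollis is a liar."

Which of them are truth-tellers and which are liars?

Consider Hiro. Suppose Hiro is a liar.
Then no assignment of the remaining roles makes every statement match its speaker's type — contradiction.
So Hiro is a truth-teller.
Consider Hollis. Suppose Hollis is a truth-teller.
Then no assignment of the remaining roles makes every statement match its speaker's type — contradiction.
So Hollis is a liar.
With that fixed, Uma's statement is true, so Uma is a truth-teller.
Consider Carlos. Suppose Carlos is a liar.
Then Hollis's statement comes out true, contradicting Hollis being a liar.
So Carlos is a truth-teller.

Hiro: truth-teller, Hollis: liar, Carlos: truth-teller, Uma: truth-teller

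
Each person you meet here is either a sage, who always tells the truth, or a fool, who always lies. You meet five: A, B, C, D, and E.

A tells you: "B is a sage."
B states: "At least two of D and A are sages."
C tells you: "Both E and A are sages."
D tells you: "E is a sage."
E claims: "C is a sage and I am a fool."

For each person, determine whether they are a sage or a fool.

A: fool, B: fool, C: fool, D: fool, E: fool

Consider A. Suppose A is a sage.
Then no assignment of the remaining roles makes every statement match its speaker's type — contradiction.
So A is a fool.
With that fixed, B's statement is false, so B is a fool.
With that fixed, C's statement is false, so C is a fool.
With that fixed, E's statement is false, so E is a fool.
With that fixed, D's statement is false, so D is a fool.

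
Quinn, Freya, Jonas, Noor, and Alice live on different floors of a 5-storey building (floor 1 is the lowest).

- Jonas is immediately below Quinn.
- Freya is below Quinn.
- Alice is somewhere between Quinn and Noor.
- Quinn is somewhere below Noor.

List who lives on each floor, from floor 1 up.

From clue 1: Quinn is in {2,3,4,5}.
From clues 1–2: Quinn is in {3,4,5}.
From clues 1–3: Quinn is in {3,5}.
From clues 1–4: Freya → floor 1, Jonas → floor 2, Quinn → floor 3, Alice → floor 4, Noor → floor 5.

Freya, Jonas, Quinn, Alice, Noor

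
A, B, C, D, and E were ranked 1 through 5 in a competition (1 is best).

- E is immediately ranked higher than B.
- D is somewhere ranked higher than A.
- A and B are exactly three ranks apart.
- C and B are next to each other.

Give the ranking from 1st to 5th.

From clue 1: B is in {2,3,4,5}.
From clues 1–2: A is in {2,3,4,5}.
From clues 1–3: A is in {2,5}.
From clues 1–4: E → rank 1, B → rank 2, C → rank 3, D → rank 4, A → rank 5.

E, B, C, D, A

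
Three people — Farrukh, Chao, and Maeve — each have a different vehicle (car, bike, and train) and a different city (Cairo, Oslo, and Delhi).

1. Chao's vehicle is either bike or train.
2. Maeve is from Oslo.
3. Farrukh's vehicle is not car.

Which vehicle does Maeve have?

car

With clues 1–3, bike and train are impossible for Maeve's vehicle.
That leaves car.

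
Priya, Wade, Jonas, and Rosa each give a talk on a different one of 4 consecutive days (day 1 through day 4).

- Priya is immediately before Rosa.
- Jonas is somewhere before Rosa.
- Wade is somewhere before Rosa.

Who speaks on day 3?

With clues 1–2, Jonas and Wade are ruled out for day 3.
With clues 1–3, Rosa is ruled out for day 3.
So day 3 is Priya.

Priya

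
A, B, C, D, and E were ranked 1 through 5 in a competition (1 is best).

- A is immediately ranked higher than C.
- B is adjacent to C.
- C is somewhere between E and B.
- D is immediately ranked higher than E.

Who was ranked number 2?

E

With clues 1–2, B is ruled out for rank 2.
With clues 1–3, C is ruled out for rank 2.
With clues 1–4, A and D are ruled out for rank 2.
So rank 2 is E.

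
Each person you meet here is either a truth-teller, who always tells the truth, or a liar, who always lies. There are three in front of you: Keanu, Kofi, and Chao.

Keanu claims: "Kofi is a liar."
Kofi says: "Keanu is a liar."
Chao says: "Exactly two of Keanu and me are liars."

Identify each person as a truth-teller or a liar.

Keanu: truth-teller, Kofi: liar, Chao: liar

Consider Keanu. Suppose Keanu is a liar.
Then whichever role Chao has, Chao's statement has the wrong truth value — contradiction.
So Keanu is a truth-teller.
With that fixed, Kofi's statement is false, so Kofi is a liar.
With that fixed, Chao's statement is false, so Chao is a liar.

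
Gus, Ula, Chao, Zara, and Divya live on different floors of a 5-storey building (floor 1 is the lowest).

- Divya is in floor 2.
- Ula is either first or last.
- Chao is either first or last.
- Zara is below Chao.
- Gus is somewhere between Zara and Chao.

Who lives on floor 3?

Zara

With clue 1, Divya is ruled out for floor 3.
With clues 1–2, Ula is ruled out for floor 3.
With clues 1–3, Chao is ruled out for floor 3.
With clues 1–5, Gus is ruled out for floor 3.
So floor 3 is Zara.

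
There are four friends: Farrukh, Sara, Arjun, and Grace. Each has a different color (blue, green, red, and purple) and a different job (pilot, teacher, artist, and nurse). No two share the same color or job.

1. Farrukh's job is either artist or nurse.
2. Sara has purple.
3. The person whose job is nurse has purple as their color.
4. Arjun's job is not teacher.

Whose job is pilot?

Arjun

Clue 1 rules out Farrukh for the one with job pilot.
With clues 1–3, Sara is impossible for the one with job pilot.
With clues 1–4, Grace is impossible for the one with job pilot.
That leaves Arjun.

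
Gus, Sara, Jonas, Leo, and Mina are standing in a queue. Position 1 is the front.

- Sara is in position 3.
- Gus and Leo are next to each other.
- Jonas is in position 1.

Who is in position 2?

Mina

With clue 1, Sara is ruled out for position 2.
With clues 1–3, Gus, Jonas, and Leo are ruled out for position 2.
So position 2 is Mina.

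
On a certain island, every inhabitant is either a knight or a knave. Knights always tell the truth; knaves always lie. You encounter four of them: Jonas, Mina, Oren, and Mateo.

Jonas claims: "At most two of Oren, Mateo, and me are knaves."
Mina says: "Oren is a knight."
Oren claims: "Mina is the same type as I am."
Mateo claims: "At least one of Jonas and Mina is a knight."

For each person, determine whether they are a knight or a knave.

Jonas: knight, Mina: knight, Oren: knight, Mateo: knight

Consider Jonas. Suppose Jonas is a knave.
Then no assignment of the remaining roles makes every statement match its speaker's type — contradiction.
So Jonas is a knight.
With that fixed, Mateo's statement is true, so Mateo is a knight.
Consider Mina. Suppose Mina is a knave.
Then whichever role Oren has, Oren's statement has the wrong truth value — contradiction.
So Mina is a knight.
Consider Oren. Suppose Oren is a knave.
Then Mina's statement comes out false, contradicting Mina being a knight.
So Oren is a knight.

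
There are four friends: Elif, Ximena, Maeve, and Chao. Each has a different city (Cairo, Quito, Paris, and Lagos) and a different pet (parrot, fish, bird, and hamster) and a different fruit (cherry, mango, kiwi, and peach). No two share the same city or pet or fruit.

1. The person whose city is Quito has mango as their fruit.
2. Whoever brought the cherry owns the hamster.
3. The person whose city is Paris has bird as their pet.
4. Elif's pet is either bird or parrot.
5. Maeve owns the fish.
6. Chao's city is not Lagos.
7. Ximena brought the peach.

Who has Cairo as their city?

With clues 1–7, Elif, Maeve, and Ximena are impossible for the one with city Cairo.
That leaves Chao.

Chao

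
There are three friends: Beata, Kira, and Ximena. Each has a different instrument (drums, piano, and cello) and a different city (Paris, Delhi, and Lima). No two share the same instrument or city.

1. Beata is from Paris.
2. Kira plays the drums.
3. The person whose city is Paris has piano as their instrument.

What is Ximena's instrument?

With clues 1–2, drums is impossible for Ximena's instrument.
With clues 1–3, piano is impossible for Ximena's instrument.
That leaves cello.

cello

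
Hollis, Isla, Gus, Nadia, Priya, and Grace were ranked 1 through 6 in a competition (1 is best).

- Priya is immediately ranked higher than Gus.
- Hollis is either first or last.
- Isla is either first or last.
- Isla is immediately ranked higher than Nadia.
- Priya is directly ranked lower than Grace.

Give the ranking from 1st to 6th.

Isla, Nadia, Grace, Priya, Gus, Hollis

From clue 1: Gus is in {2,3,4,5,6}.
From clues 1–2: Hollis is in {1,6}.
From clues 1–4: Isla → rank 1, Nadia → rank 2, Hollis → rank 6.
From clues 1–5: Grace → rank 3, Priya → rank 4, Gus → rank 5.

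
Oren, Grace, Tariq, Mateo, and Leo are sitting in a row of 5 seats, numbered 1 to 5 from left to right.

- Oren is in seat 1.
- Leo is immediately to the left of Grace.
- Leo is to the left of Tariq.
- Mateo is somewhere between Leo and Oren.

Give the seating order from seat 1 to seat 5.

From clue 1: Oren → seat 1.
From clues 1–2: Grace is in {3,4,5}.
From clues 1–3: Grace is in {3,4}.
From clues 1–4: Mateo → seat 2, Leo → seat 3, Grace → seat 4, Tariq → seat 5.

Oren, Mateo, Leo, Grace, Tariq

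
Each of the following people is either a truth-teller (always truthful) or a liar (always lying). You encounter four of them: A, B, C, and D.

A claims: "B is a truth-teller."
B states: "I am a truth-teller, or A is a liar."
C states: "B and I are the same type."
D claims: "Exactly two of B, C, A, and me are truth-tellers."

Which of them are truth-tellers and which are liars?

Consider A. Suppose A is a liar.
Then no assignment of the remaining roles makes every statement match its speaker's type — contradiction.
So A is a truth-teller.
Consider B. Suppose B is a liar.
Then A's statement comes out false, contradicting A being a truth-teller.
So B is a truth-teller.
Consider C. Suppose C is a liar.
Then whichever role D has, D's statement has the wrong truth value — contradiction.
So C is a truth-teller.
With that fixed, D's statement is false, so D is a liar.

A: truth-teller, B: truth-teller, C: truth-teller, D: liar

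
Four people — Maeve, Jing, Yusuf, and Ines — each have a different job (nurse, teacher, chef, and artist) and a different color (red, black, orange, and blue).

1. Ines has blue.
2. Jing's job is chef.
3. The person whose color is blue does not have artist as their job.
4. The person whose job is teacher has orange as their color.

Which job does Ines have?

nurse

With clues 1–2, chef is impossible for Ines's job.
With clues 1–3, artist is impossible for Ines's job.
With clues 1–4, teacher is impossible for Ines's job.
That leaves nurse.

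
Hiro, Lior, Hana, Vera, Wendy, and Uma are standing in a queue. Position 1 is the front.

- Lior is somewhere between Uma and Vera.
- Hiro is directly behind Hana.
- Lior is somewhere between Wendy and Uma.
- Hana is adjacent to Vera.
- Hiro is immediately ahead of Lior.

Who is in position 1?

With clue 1, Lior is ruled out for position 1.
With clues 1–2, Hiro is ruled out for position 1.
With clues 1–4, Hana is ruled out for position 1.
With clues 1–5, Uma and Vera are ruled out for position 1.
So position 1 is Wendy.

Wendy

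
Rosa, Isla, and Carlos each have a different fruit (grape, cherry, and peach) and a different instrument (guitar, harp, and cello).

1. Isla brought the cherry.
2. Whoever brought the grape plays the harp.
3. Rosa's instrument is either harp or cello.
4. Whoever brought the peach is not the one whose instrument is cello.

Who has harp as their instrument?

Rosa

With clues 1–2, Isla is impossible for the one with instrument harp.
With clues 1–4, Carlos is impossible for the one with instrument harp.
That leaves Rosa.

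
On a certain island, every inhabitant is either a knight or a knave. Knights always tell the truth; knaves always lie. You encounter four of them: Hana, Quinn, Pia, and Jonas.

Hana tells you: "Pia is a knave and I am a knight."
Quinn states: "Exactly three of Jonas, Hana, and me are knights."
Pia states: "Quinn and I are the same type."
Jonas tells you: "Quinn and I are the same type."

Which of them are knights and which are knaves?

Hana: knight, Quinn: knight, Pia: knave, Jonas: knight

Consider Hana. Suppose Hana is a knave.
Then no assignment of the remaining roles makes every statement match its speaker's type — contradiction.
So Hana is a knight.
Consider Quinn. Suppose Quinn is a knave.
Then whichever role Pia has, Pia's statement has the wrong truth value — contradiction.
So Quinn is a knight.
Consider Pia. Suppose Pia is a knight.
Then Hana's statement comes out false, contradicting Hana being a knight.
So Pia is a knave.
Consider Jonas. Suppose Jonas is a knave.
Then Quinn's statement comes out false, contradicting Quinn being a knight.
So Jonas is a knight.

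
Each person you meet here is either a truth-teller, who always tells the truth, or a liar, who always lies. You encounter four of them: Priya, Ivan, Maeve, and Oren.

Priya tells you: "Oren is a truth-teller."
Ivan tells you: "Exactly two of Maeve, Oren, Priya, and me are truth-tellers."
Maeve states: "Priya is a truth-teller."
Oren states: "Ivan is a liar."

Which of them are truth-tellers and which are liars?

Consider Priya. Suppose Priya is a liar.
Then no assignment of the remaining roles makes every statement match its speaker's type — contradiction.
So Priya is a truth-teller.
With that fixed, Maeve's statement is true, so Maeve is a truth-teller.
Consider Ivan. Suppose Ivan is a truth-teller.
Then Ivan's own statement would have to be true, but it can't be — contradiction.
So Ivan is a liar.
With that fixed, Oren's statement is true, so Oren is a truth-teller.

Priya: truth-teller, Ivan: liar, Maeve: truth-teller, Oren: truth-teller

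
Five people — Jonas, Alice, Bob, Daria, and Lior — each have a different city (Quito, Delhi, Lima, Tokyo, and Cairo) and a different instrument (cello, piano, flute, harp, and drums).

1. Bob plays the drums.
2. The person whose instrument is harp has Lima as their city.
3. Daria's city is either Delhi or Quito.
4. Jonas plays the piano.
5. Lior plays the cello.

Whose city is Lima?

With clues 1–2, Bob is impossible for the one with city Lima.
With clues 1–3, Daria is impossible for the one with city Lima.
With clues 1–4, Jonas is impossible for the one with city Lima.
With clues 1–5, Lior is impossible for the one with city Lima.
That leaves Alice.

Alice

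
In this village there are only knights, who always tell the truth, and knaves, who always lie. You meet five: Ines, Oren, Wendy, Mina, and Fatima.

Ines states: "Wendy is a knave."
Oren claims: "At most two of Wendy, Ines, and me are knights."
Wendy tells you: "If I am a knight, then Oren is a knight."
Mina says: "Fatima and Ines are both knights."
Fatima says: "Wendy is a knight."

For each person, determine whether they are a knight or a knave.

Consider Ines. Suppose Ines is a knight.
Then no assignment of the remaining roles makes every statement match its speaker's type — contradiction.
So Ines is a knave.
With that fixed, Oren's statement is true, so Oren is a knight.
With that fixed, Wendy's statement is true, so Wendy is a knight.
With that fixed, Mina's statement is false, so Mina is a knave.
With that fixed, Fatima's statement is true, so Fatima is a knight.

Ines: knave, Oren: knight, Wendy: knight, Mina: knave, Fatima: knight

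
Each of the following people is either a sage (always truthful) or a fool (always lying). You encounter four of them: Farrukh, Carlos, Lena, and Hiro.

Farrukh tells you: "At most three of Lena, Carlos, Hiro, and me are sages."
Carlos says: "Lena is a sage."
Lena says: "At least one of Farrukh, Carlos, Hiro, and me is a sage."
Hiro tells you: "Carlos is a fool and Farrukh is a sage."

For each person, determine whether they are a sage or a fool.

Farrukh: sage, Carlos: sage, Lena: sage, Hiro: fool

Consider Farrukh. Suppose Farrukh is a fool.
Then Farrukh's own statement would have to be false, but it can't be — contradiction.
So Farrukh is a sage.
With that fixed, Lena's statement is true, so Lena is a sage.
With that fixed, Carlos's statement is true, so Carlos is a sage.
With that fixed, Hiro's statement is false, so Hiro is a fool.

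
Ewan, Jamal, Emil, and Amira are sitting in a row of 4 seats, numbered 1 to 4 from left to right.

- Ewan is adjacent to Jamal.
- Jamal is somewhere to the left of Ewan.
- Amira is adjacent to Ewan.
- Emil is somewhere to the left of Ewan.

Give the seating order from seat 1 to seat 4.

From clues 1–2: Ewan is in {2,3,4}.
From clues 1–3: Ewan is in {2,3}.
From clues 1–4: Emil → seat 1, Jamal → seat 2, Ewan → seat 3, Amira → seat 4.

Emil, Jamal, Ewan, Amira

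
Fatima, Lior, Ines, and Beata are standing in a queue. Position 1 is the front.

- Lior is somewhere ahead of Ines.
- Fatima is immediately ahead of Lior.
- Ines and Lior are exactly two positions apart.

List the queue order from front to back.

Fatima, Lior, Beata, Ines

From clue 1: Lior is in {1,2,3}.
From clues 1–2: Fatima is in {1,2}.
From clues 1–3: Fatima → position 1, Lior → position 2, Beata → position 3, Ines → position 4.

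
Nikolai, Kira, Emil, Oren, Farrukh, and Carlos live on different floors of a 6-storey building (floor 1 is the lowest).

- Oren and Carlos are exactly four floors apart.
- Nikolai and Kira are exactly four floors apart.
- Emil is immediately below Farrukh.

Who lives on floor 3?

With clue 1, Carlos and Oren are ruled out for floor 3.
With clues 1–2, Kira and Nikolai are ruled out for floor 3.
With clues 1–3, Farrukh is ruled out for floor 3.
So floor 3 is Emil.

Emil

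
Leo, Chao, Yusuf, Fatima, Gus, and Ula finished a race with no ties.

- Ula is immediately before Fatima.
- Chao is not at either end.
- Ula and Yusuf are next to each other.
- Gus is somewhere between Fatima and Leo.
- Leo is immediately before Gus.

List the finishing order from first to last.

From clue 1: Fatima is in {2,3,4,5,6}.
From clues 1–2: Chao is in {2,3,4,5}.
From clues 1–4: Leo is in {1,6}.
From clues 1–5: Leo → place 1, Gus → place 2, Chao → place 3, Yusuf → place 4, Ula → place 5, Fatima → place 6.

Leo, Gus, Chao, Yusuf, Ula, Fatima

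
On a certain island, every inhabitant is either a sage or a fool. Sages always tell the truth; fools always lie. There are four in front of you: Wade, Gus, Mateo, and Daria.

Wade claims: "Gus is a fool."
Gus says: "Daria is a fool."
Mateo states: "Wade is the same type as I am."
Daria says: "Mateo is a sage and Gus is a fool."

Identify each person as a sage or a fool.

Wade: sage, Gus: fool, Mateo: sage, Daria: sage

Consider Wade. Suppose Wade is a fool.
Then whichever role Mateo has, Mateo's statement has the wrong truth value — contradiction.
So Wade is a sage.
Consider Gus. Suppose Gus is a sage.
Then Wade's statement comes out false, contradicting Wade being a sage.
So Gus is a fool.
Consider Mateo. Suppose Mateo is a fool.
Then no assignment of the remaining roles makes every statement match its speaker's type — contradiction.
So Mateo is a sage.
With that fixed, Daria's statement is true, so Daria is a sage.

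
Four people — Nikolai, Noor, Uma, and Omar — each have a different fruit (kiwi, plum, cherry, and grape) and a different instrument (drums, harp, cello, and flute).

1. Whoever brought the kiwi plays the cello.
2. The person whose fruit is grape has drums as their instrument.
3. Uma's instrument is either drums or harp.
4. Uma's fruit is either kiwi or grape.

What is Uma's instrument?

With clues 1–3, cello and flute are impossible for Uma's instrument.
With clues 1–4, harp is impossible for Uma's instrument.
That leaves drums.

drums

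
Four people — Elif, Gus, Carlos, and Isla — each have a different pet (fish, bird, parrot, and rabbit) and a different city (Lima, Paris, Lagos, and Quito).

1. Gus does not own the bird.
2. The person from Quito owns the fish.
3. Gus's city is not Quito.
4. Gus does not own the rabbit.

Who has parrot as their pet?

Gus

With clues 1–4, Carlos, Elif, and Isla are impossible for the one with pet parrot.
That leaves Gus.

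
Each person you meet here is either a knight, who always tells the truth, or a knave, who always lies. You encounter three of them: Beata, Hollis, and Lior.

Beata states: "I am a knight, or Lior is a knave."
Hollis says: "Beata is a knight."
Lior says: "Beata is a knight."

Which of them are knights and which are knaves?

Beata: knight, Hollis: knight, Lior: knight

Consider Beata. Suppose Beata is a knave.
Then no assignment of the remaining roles makes every statement match its speaker's type — contradiction.
So Beata is a knight.
With that fixed, Hollis's statement is true, so Hollis is a knight.
With that fixed, Lior's statement is true, so Lior is a knight.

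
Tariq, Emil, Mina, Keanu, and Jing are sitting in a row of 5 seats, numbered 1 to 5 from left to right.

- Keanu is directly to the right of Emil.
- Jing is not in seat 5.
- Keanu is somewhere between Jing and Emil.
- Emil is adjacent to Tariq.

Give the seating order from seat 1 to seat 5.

From clue 1: Emil is in {1,2,3,4}.
From clues 1–3: Emil is in {1,2}.
From clues 1–4: Tariq → seat 1, Emil → seat 2, Keanu → seat 3, Jing → seat 4, Mina → seat 5.

Tariq, Emil, Keanu, Jing, Mina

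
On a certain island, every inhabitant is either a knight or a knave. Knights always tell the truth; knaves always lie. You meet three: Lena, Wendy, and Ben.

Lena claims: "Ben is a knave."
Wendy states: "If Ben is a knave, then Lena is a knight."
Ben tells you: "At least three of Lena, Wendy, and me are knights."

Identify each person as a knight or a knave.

Consider Lena. Suppose Lena is a knave.
Then no assignment of the remaining roles makes every statement match its speaker's type — contradiction.
So Lena is a knight.
With that fixed, Wendy's statement is true, so Wendy is a knight.
Consider Ben. Suppose Ben is a knight.
Then Lena's statement comes out false, contradicting Lena being a knight.
So Ben is a knave.

Lena: knight, Wendy: knight, Ben: knave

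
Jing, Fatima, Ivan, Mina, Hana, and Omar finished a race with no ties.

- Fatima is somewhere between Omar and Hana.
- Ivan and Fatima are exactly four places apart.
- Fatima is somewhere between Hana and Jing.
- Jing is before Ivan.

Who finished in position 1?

Hana

With clue 1, Fatima is ruled out for place 1.
With clues 1–2, Jing and Mina are ruled out for place 1.
With clues 1–3, Omar is ruled out for place 1.
With clues 1–4, Ivan is ruled out for place 1.
So place 1 is Hana.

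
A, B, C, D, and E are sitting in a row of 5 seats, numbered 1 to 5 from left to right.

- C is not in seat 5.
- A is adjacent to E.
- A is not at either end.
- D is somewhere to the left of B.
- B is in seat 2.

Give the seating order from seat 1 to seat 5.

D, B, C, A, E

From clue 1: C is in {1,2,3,4}.
From clues 1–3: A is in {2,3,4}.
From clues 1–5: D → seat 1, B → seat 2, C → seat 3, A → seat 4, E → seat 5.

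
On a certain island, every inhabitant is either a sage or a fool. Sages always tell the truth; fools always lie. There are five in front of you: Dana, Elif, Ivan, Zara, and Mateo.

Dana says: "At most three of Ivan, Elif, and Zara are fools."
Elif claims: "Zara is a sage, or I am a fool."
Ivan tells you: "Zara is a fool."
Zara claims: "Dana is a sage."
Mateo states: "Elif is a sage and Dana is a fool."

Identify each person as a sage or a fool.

Dana: sage, Elif: sage, Ivan: fool, Zara: sage, Mateo: fool

Regardless of anyone's role, Dana's statement is true, so Dana is a sage.
With that fixed, Zara's statement is true, so Zara is a sage.
With that fixed, Mateo's statement is false, so Mateo is a fool.
With that fixed, Elif's statement is true, so Elif is a sage.
With that fixed, Ivan's statement is false, so Ivan is a fool.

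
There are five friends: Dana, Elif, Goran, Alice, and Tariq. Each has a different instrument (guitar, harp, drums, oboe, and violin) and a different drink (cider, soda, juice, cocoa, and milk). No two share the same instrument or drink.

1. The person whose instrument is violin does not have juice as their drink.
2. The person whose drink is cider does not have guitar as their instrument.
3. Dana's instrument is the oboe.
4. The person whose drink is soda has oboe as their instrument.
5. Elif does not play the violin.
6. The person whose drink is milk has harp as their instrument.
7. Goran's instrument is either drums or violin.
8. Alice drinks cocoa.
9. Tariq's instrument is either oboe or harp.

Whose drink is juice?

With clues 1–4, Dana is impossible for the one with drink juice.
With clues 1–8, Alice is impossible for the one with drink juice.
With clues 1–9, Goran and Tariq are impossible for the one with drink juice.
That leaves Elif.

Elif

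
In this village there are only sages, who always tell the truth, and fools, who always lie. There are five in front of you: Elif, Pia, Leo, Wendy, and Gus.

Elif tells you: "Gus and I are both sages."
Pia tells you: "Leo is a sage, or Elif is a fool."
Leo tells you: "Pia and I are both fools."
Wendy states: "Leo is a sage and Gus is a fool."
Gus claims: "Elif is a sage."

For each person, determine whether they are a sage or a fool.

Consider Elif. Suppose Elif is a sage.
Then no assignment of the remaining roles makes every statement match its speaker's type — contradiction.
So Elif is a fool.
With that fixed, Pia's statement is true, so Pia is a sage.
With that fixed, Leo's statement is false, so Leo is a fool.
With that fixed, Wendy's statement is false, so Wendy is a fool.
With that fixed, Gus's statement is false, so Gus is a fool.

Elif: fool, Pia: sage, Leo: fool, Wendy: fool, Gus: fool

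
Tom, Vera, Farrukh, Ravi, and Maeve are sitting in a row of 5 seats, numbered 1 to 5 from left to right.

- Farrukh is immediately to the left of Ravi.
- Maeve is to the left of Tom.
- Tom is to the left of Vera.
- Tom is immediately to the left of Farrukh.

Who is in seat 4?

With clues 1–3, Maeve and Vera are ruled out for seat 4.
With clues 1–4, Farrukh and Tom are ruled out for seat 4.
So seat 4 is Ravi.

Ravi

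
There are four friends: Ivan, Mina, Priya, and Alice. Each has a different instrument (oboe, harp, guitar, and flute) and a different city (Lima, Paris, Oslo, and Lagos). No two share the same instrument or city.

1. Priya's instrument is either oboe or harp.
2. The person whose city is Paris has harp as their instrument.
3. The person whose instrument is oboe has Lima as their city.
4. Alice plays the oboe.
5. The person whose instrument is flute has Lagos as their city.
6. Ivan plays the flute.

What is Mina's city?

Oslo

With clues 1–4, Lima and Paris are impossible for Mina's city.
With clues 1–6, Lagos is impossible for Mina's city.
That leaves Oslo.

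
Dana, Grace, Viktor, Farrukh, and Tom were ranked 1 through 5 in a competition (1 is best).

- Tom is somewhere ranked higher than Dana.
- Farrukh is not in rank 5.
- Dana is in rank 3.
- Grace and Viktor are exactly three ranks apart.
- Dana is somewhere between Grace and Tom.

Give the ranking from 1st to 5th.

Tom, Viktor, Dana, Farrukh, Grace

From clue 1: Dana is in {2,3,4,5}.
From clues 1–3: Dana → rank 3.
From clues 1–4: Tom → rank 1, Farrukh → rank 4.
From clues 1–5: Viktor → rank 2, Grace → rank 5.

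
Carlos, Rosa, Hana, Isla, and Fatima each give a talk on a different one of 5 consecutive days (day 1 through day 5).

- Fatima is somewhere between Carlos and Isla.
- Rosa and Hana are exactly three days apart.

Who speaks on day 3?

With clues 1–2, Carlos, Hana, Isla, and Rosa are ruled out for day 3.
So day 3 is Fatima.

Fatima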